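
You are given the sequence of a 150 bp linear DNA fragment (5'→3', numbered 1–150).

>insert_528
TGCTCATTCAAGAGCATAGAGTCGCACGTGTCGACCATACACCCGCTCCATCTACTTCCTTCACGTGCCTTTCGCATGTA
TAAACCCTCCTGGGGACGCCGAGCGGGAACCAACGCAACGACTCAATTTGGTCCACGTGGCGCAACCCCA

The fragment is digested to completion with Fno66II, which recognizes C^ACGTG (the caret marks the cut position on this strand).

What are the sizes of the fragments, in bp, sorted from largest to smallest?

72, 37, 25, 16 bp

Fno66II sites (CACGTG) start at positions 25, 62, 134.
Fno66II cuts after the first base of each site, so after positions 25, 62, 134.
Linear molecule, 3 cuts → 4 fragments:
  1–25 → 25 bp
  26–62 → 37 bp
  63–134 → 72 bp
  135–150 → 16 bp
Sorted largest to smallest: 72, 37, 25, 16 bp.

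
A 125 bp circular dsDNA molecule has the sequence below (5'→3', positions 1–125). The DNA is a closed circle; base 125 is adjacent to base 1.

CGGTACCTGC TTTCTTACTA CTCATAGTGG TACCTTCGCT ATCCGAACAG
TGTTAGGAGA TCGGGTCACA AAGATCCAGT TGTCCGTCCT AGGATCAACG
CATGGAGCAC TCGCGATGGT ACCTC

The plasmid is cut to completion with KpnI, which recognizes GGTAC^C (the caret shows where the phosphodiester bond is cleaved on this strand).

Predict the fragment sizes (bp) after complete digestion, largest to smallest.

KpnI sites (GGTACC) start at positions 2, 29, 118.
KpnI cuts after base 5 of each site (before the last base), so after positions 6, 33, 122.
Circular molecule, 3 cuts → 3 fragments:
  7–33 → 27 bp
  34–122 → 89 bp
  123–125 then 1–6 → 3 + 6 = 9 bp
Sorted largest to smallest: 89, 27, 9 bp.

89, 27, 9 bp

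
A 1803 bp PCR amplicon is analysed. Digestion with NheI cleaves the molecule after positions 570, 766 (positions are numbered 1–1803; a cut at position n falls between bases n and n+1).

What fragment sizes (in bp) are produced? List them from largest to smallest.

Linear molecule, 2 cuts → 3 fragments:
  570 − 0 = 570 bp
  766 − 570 = 196 bp
  1803 − 766 = 1037 bp
Sorted largest to smallest: 1037, 570, 196 bp.

1037, 570, 196 bp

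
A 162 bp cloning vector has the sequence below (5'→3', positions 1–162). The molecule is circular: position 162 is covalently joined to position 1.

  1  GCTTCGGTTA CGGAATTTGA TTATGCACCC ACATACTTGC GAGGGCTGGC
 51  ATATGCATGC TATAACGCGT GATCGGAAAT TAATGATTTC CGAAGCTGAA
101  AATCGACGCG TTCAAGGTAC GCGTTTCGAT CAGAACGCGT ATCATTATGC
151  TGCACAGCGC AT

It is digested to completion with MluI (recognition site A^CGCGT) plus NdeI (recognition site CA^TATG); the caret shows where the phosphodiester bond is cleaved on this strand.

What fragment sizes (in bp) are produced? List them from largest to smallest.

78, 41, 16, 14, 13 bp

MluI sites (ACGCGT) start at positions 65, 106, 119, 135.
MluI cuts after the first base of each site, so after positions 65, 106, 119, 135.
The NdeI site (CATATG) starts at position 50.
NdeI cuts after base 2 of each site, so after position 51.
Combined cut positions: 51, 65, 106, 119, 135.
Circular molecule, 5 cuts → 5 fragments:
  52–65 → 14 bp
  66–106 → 41 bp
  107–119 → 13 bp
  120–135 → 16 bp
  136–162 then 1–51 → 27 + 51 = 78 bp
Sorted largest to smallest: 78, 41, 16, 14, 13 bp.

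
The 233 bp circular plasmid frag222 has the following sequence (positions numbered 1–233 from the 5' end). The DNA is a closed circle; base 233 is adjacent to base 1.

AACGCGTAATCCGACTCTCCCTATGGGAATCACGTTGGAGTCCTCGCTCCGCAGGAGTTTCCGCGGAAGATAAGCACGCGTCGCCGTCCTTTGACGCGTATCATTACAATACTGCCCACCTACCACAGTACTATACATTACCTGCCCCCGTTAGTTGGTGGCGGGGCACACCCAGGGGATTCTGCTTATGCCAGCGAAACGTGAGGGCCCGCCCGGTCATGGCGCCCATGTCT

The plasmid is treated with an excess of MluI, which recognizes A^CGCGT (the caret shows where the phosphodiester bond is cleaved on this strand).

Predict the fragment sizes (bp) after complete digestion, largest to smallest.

MluI sites (ACGCGT) start at positions 2, 76, 94.
MluI cuts after the first base of each site, so after positions 2, 76, 94.
Circular molecule, 3 cuts → 3 fragments:
  3–76 → 74 bp
  77–94 → 18 bp
  95–233 then 1–2 → 139 + 2 = 141 bp
Sorted largest to smallest: 141, 74, 18 bp.

141, 74, 18 bp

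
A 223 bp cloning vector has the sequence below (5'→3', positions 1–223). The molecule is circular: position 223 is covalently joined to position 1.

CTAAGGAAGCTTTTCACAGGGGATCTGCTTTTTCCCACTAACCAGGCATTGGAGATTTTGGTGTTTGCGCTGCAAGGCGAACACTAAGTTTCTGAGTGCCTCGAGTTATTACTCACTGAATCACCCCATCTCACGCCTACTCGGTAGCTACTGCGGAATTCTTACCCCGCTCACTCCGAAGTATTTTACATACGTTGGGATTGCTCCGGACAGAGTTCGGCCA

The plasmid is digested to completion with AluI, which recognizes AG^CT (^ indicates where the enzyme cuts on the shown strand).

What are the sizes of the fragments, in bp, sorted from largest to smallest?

138, 85 bp

AluI sites (AGCT) start at positions 8, 146.
AluI cuts after base 2 of each site, so after positions 9, 147.
Circular molecule, 2 cuts → 2 fragments:
  10–147 → 138 bp
  148–223 then 1–9 → 76 + 9 = 85 bp
Sorted largest to smallest: 138, 85 bp.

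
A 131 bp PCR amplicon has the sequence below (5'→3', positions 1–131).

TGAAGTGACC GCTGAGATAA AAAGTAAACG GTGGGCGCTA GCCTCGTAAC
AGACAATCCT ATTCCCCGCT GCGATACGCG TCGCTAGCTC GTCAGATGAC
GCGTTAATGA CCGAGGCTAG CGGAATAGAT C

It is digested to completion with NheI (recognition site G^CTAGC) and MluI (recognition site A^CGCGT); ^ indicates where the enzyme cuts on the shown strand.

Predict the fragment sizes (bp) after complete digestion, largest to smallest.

39, 37, 17, 16, 15, 7 bp

NheI sites (GCTAGC) start at positions 37, 83, 116.
NheI cuts after the first base of each site, so after positions 37, 83, 116.
MluI sites (ACGCGT) start at positions 76, 99.
MluI cuts after the first base of each site, so after positions 76, 99.
Combined cut positions: 37, 76, 83, 99, 116.
Linear molecule, 5 cuts → 6 fragments:
  1–37 → 37 bp
  38–76 → 39 bp
  77–83 → 7 bp
  84–99 → 16 bp
  100–116 → 17 bp
  117–131 → 15 bp
Sorted largest to smallest: 39, 37, 17, 16, 15, 7 bp.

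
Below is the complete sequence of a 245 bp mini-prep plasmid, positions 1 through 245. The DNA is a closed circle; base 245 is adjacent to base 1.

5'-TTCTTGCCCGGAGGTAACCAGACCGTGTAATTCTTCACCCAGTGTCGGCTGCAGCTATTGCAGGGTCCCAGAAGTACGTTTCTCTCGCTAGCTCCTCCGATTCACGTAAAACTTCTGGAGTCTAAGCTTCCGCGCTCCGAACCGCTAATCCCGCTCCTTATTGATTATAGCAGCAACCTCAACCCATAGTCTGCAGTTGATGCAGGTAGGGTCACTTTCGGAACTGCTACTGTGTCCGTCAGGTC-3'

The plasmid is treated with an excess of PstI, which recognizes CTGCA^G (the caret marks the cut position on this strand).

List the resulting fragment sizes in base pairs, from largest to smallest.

PstI sites (CTGCAG) start at positions 49, 191.
PstI cuts after base 5 of each site (before the last base), so after positions 53, 195.
Circular molecule, 2 cuts → 2 fragments:
  54–195 → 142 bp
  196–245 then 1–53 → 50 + 53 = 103 bp
Sorted largest to smallest: 142, 103 bp.

142, 103 bp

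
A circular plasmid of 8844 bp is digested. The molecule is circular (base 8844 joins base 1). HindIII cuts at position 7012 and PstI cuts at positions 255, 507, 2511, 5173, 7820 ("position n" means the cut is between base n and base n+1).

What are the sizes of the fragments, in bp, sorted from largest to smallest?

Combined cut positions (sorted): 255, 507, 2511, 5173, 7012, 7820.
Circular molecule, 6 cuts → 6 fragments:
  507 − 255 = 252 bp
  2511 − 507 = 2004 bp
  5173 − 2511 = 2662 bp
  7012 − 5173 = 1839 bp
  7820 − 7012 = 808 bp
  wrap: 8844 − 7820 + 255 = 1279 bp
Sorted largest to smallest: 2662, 2004, 1839, 1279, 808, 252 bp.

2662, 2004, 1839, 1279, 808, 252 bp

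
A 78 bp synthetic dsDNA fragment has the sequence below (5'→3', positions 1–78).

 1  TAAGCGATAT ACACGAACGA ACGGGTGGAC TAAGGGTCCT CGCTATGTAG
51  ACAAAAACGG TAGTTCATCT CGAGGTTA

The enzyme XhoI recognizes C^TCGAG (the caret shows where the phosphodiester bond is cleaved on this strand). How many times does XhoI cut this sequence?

1

CTCGAG occurs starting at position 69.
XhoI cuts at 1 site.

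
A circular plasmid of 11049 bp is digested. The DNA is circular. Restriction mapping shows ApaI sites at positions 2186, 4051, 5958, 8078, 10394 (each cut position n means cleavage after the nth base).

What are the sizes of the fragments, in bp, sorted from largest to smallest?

Circular molecule, 5 cuts → 5 fragments:
  4051 − 2186 = 1865 bp
  5958 − 4051 = 1907 bp
  8078 − 5958 = 2120 bp
  10394 − 8078 = 2316 bp
  wrap: 11049 − 10394 + 2186 = 2841 bp
Sorted largest to smallest: 2841, 2316, 2120, 1907, 1865 bp.

2841, 2316, 2120, 1907, 1865 bp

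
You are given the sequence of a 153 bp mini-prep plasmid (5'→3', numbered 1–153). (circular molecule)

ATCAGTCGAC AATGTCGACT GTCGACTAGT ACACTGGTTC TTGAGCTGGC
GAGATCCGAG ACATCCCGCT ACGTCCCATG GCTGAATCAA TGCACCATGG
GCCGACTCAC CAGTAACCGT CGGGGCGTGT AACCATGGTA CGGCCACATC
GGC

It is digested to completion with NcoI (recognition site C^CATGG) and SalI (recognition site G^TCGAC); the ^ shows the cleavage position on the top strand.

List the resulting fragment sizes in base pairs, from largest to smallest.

NcoI sites (CCATGG) start at positions 76, 95, 133.
NcoI cuts after the first base of each site, so after positions 76, 95, 133.
SalI sites (GTCGAC) start at positions 5, 14, 21.
SalI cuts after the first base of each site, so after positions 5, 14, 21.
Combined cut positions: 5, 14, 21, 76, 95, 133.
Circular molecule, 6 cuts → 6 fragments:
  6–14 → 9 bp
  15–21 → 7 bp
  22–76 → 55 bp
  77–95 → 19 bp
  96–133 → 38 bp
  134–153 then 1–5 → 20 + 5 = 25 bp
Sorted largest to smallest: 55, 38, 25, 19, 9, 7 bp.

55, 38, 25, 19, 9, 7 bp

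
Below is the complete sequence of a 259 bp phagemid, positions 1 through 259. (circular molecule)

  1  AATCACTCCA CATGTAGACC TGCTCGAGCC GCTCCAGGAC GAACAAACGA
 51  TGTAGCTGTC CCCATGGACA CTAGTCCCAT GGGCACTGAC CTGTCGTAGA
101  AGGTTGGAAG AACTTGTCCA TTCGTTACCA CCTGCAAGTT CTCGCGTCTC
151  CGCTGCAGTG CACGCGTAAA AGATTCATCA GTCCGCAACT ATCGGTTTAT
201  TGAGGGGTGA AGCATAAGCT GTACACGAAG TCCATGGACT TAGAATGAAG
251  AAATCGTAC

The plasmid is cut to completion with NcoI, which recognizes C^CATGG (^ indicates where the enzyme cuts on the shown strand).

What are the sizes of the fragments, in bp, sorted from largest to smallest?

NcoI sites (CCATGG) start at positions 62, 77, 232.
NcoI cuts after the first base of each site, so after positions 62, 77, 232.
Circular molecule, 3 cuts → 3 fragments:
  63–77 → 15 bp
  78–232 → 155 bp
  233–259 then 1–62 → 27 + 62 = 89 bp
Sorted largest to smallest: 155, 89, 15 bp.

155, 89, 15 bp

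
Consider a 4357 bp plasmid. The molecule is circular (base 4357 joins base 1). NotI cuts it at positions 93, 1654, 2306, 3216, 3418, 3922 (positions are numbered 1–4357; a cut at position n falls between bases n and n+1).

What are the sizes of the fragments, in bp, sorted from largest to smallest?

Circular molecule, 6 cuts → 6 fragments:
  1654 − 93 = 1561 bp
  2306 − 1654 = 652 bp
  3216 − 2306 = 910 bp
  3418 − 3216 = 202 bp
  3922 − 3418 = 504 bp
  wrap: 4357 − 3922 + 93 = 528 bp
Sorted largest to smallest: 1561, 910, 652, 528, 504, 202 bp.

1561, 910, 652, 528, 504, 202 bp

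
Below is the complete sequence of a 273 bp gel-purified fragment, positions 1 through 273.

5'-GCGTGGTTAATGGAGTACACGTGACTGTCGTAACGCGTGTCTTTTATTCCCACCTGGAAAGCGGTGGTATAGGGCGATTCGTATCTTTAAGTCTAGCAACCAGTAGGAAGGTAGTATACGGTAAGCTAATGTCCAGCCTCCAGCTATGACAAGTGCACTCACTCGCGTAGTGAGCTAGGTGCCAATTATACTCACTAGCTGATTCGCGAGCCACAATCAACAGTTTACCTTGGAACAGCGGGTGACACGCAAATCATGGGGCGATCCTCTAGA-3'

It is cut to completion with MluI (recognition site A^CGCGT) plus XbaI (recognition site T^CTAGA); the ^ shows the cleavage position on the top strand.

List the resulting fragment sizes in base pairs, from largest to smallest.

The MluI site (ACGCGT) starts at position 33.
MluI cuts after the first base of each site, so after position 33.
The XbaI site (TCTAGA) starts at position 268.
XbaI cuts after the first base of each site, so after position 268.
Combined cut positions: 33, 268.
Linear molecule, 2 cuts → 3 fragments:
  1–33 → 33 bp
  34–268 → 235 bp
  269–273 → 5 bp
Sorted largest to smallest: 235, 33, 5 bp.

235, 33, 5 bp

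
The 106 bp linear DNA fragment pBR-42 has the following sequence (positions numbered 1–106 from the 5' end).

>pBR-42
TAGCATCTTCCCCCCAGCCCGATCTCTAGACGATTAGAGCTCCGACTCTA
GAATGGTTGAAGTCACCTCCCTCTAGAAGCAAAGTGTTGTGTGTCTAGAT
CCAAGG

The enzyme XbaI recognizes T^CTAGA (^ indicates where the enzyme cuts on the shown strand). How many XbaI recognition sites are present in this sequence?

TCTAGA occurs starting at positions 25, 47, 72, 94.
XbaI cuts at 4 sites.

4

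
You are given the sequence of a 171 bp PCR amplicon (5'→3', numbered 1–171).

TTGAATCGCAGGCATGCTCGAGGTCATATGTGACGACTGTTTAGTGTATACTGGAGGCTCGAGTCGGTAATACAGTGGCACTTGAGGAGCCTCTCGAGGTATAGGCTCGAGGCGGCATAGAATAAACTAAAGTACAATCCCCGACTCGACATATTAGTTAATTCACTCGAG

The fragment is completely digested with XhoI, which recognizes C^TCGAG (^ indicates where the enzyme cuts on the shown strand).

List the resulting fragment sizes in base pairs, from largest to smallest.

60, 41, 35, 17, 13, 5 bp

XhoI sites (CTCGAG) start at positions 17, 58, 93, 106, 166.
XhoI cuts after the first base of each site, so after positions 17, 58, 93, 106, 166.
Linear molecule, 5 cuts → 6 fragments:
  1–17 → 17 bp
  18–58 → 41 bp
  59–93 → 35 bp
  94–106 → 13 bp
  107–166 → 60 bp
  167–171 → 5 bp
Sorted largest to smallest: 60, 41, 35, 17, 13, 5 bp.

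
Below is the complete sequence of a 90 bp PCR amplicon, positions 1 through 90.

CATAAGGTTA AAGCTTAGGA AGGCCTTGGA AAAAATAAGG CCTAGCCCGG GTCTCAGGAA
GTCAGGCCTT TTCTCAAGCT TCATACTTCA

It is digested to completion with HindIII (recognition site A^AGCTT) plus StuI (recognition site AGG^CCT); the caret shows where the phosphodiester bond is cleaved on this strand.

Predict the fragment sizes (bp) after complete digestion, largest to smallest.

HindIII sites (AAGCTT) start at positions 11, 76.
HindIII cuts after the first base of each site, so after positions 11, 76.
StuI sites (AGGCCT) start at positions 21, 38, 64.
StuI cuts after base 3 of each site, so after positions 23, 40, 66.
Combined cut positions: 11, 23, 40, 66, 76.
Linear molecule, 5 cuts → 6 fragments:
  1–11 → 11 bp
  12–23 → 12 bp
  24–40 → 17 bp
  41–66 → 26 bp
  67–76 → 10 bp
  77–90 → 14 bp
Sorted largest to smallest: 26, 17, 14, 12, 11, 10 bp.

26, 17, 14, 12, 11, 10 bp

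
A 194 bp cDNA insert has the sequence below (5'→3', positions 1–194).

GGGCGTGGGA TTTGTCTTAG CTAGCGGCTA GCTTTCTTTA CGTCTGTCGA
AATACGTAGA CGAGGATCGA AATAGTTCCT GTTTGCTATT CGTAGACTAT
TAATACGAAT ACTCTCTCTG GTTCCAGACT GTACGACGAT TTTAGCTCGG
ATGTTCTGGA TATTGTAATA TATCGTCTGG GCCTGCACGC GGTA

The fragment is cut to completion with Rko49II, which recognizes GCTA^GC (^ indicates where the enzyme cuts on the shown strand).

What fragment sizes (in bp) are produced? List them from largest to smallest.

164, 23, 7 bp

Rko49II sites (GCTAGC) start at positions 20, 27.
Rko49II cuts after base 4 of each site, so after positions 23, 30.
Linear molecule, 2 cuts → 3 fragments:
  1–23 → 23 bp
  24–30 → 7 bp
  31–194 → 164 bp
Sorted largest to smallest: 164, 23, 7 bp.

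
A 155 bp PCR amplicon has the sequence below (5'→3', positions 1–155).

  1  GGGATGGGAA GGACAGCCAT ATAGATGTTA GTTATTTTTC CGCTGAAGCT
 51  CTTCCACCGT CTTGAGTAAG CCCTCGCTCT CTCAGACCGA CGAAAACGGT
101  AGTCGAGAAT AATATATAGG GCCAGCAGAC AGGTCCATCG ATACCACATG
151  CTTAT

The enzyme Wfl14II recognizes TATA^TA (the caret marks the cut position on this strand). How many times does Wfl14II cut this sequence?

TATATA occurs starting at position 113.
Wfl14II cuts at 1 site.

1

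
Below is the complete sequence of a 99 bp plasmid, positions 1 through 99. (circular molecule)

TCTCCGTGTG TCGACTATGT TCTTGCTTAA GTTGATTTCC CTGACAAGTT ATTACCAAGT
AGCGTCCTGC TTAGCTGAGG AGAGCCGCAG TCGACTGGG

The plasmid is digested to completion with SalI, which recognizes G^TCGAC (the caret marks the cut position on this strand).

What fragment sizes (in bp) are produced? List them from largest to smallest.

80, 19 bp

SalI sites (GTCGAC) start at positions 10, 90.
SalI cuts after the first base of each site, so after positions 10, 90.
Circular molecule, 2 cuts → 2 fragments:
  11–90 → 80 bp
  91–99 then 1–10 → 9 + 10 = 19 bp
Sorted largest to smallest: 80, 19 bp.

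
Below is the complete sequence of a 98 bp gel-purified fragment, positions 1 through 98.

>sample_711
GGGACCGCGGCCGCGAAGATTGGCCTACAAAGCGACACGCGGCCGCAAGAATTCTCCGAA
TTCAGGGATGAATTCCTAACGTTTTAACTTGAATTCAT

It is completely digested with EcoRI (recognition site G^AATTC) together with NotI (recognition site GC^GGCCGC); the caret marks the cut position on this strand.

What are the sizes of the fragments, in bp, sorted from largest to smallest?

EcoRI sites (GAATTC) start at positions 49, 58, 70, 91.
EcoRI cuts after the first base of each site, so after positions 49, 58, 70, 91.
NotI sites (GCGGCCGC) start at positions 7, 39.
NotI cuts after base 2 of each site, so after positions 8, 40.
Combined cut positions: 8, 40, 49, 58, 70, 91.
Linear molecule, 6 cuts → 7 fragments:
  1–8 → 8 bp
  9–40 → 32 bp
  41–49 → 9 bp
  50–58 → 9 bp
  59–70 → 12 bp
  71–91 → 21 bp
  92–98 → 7 bp
Sorted largest to smallest: 32, 21, 12, 9, 9, 8, 7 bp.

32, 21, 12, 9, 9, 8, 7 bp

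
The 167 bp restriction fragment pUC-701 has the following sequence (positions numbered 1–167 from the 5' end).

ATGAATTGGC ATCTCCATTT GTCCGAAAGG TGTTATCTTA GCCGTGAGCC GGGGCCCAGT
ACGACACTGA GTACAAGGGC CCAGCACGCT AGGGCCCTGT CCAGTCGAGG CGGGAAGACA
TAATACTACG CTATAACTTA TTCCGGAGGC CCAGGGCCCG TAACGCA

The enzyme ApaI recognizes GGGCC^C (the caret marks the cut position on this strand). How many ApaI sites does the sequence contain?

GGGCCC occurs starting at positions 52, 77, 92, 154.
ApaI cuts at 4 sites.

4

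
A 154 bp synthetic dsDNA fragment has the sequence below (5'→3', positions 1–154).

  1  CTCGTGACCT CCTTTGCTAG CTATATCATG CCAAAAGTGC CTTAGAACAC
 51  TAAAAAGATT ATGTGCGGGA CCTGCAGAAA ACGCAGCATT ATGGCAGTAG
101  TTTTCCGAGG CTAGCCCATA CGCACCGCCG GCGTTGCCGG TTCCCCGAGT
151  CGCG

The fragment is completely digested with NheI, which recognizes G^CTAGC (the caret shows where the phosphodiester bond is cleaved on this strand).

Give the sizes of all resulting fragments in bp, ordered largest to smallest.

94, 44, 16 bp

NheI sites (GCTAGC) start at positions 16, 110.
NheI cuts after the first base of each site, so after positions 16, 110.
Linear molecule, 2 cuts → 3 fragments:
  1–16 → 16 bp
  17–110 → 94 bp
  111–154 → 44 bp
Sorted largest to smallest: 94, 44, 16 bp.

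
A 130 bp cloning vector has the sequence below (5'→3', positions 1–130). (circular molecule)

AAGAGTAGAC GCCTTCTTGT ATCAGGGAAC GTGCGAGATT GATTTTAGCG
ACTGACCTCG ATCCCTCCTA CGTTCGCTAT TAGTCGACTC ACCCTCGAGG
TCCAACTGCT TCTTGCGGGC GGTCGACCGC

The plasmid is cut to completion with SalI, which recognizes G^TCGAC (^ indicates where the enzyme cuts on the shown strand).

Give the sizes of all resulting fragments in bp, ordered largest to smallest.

91, 39 bp

SalI sites (GTCGAC) start at positions 83, 122.
SalI cuts after the first base of each site, so after positions 83, 122.
Circular molecule, 2 cuts → 2 fragments:
  84–122 → 39 bp
  123–130 then 1–83 → 8 + 83 = 91 bp
Sorted largest to smallest: 91, 39 bp.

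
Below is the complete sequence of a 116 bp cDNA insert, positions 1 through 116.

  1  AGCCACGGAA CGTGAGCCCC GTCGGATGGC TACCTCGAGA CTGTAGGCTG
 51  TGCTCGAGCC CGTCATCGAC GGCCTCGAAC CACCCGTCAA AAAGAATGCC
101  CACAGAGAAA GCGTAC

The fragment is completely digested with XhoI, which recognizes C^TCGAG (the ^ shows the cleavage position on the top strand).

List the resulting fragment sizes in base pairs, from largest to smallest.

XhoI sites (CTCGAG) start at positions 34, 53.
XhoI cuts after the first base of each site, so after positions 34, 53.
Linear molecule, 2 cuts → 3 fragments:
  1–34 → 34 bp
  35–53 → 19 bp
  54–116 → 63 bp
Sorted largest to smallest: 63, 34, 19 bp.

63, 34, 19 bp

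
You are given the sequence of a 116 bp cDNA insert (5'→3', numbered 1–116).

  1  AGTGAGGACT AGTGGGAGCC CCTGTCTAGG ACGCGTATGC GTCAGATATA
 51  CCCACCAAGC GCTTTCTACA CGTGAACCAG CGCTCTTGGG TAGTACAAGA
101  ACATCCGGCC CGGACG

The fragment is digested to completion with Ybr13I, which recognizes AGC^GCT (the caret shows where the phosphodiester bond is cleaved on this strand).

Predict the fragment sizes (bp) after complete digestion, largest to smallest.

Ybr13I sites (AGCGCT) start at positions 58, 79.
Ybr13I cuts after base 3 of each site, so after positions 60, 81.
Linear molecule, 2 cuts → 3 fragments:
  1–60 → 60 bp
  61–81 → 21 bp
  82–116 → 35 bp
Sorted largest to smallest: 60, 35, 21 bp.

60, 35, 21 bp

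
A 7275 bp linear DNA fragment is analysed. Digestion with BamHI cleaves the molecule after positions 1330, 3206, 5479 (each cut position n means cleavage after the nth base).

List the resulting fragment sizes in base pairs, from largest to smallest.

Linear molecule, 3 cuts → 4 fragments:
  1330 − 0 = 1330 bp
  3206 − 1330 = 1876 bp
  5479 − 3206 = 2273 bp
  7275 − 5479 = 1796 bp
Sorted largest to smallest: 2273, 1876, 1796, 1330 bp.

2273, 1876, 1796, 1330 bp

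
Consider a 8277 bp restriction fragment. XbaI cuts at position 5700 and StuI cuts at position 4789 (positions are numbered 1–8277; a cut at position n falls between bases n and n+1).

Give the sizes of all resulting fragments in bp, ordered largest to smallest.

Combined cut positions (sorted): 4789, 5700.
Linear molecule, 2 cuts → 3 fragments:
  4789 − 0 = 4789 bp
  5700 − 4789 = 911 bp
  8277 − 5700 = 2577 bp
Sorted largest to smallest: 4789, 2577, 911 bp.

4789, 2577, 911 bp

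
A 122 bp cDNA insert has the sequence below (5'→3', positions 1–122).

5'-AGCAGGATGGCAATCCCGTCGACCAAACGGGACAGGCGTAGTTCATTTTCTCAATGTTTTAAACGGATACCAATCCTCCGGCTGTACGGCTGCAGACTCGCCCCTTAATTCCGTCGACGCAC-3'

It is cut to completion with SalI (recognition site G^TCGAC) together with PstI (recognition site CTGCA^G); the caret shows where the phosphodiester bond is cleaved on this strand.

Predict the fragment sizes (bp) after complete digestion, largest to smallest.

SalI sites (GTCGAC) start at positions 18, 113.
SalI cuts after the first base of each site, so after positions 18, 113.
The PstI site (CTGCAG) starts at position 90.
PstI cuts after base 5 of each site (before the last base), so after position 94.
Combined cut positions: 18, 94, 113.
Linear molecule, 3 cuts → 4 fragments:
  1–18 → 18 bp
  19–94 → 76 bp
  95–113 → 19 bp
  114–122 → 9 bp
Sorted largest to smallest: 76, 19, 18, 9 bp.

76, 19, 18, 9 bp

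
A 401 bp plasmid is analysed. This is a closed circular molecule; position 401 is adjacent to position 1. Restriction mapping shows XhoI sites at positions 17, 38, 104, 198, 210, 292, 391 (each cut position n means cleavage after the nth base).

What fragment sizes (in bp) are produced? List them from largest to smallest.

Circular molecule, 7 cuts → 7 fragments:
  38 − 17 = 21 bp
  104 − 38 = 66 bp
  198 − 104 = 94 bp
  210 − 198 = 12 bp
  292 − 210 = 82 bp
  391 − 292 = 99 bp
  wrap: 401 − 391 + 17 = 27 bp
Sorted largest to smallest: 99, 94, 82, 66, 27, 21, 12 bp.

99, 94, 82, 66, 27, 21, 12 bp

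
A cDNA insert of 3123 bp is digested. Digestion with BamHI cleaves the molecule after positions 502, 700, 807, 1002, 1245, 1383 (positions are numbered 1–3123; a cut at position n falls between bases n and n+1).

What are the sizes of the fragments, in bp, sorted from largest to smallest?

1740, 502, 243, 198, 195, 138, 107 bp

Linear molecule, 6 cuts → 7 fragments:
  502 − 0 = 502 bp
  700 − 502 = 198 bp
  807 − 700 = 107 bp
  1002 − 807 = 195 bp
  1245 − 1002 = 243 bp
  1383 − 1245 = 138 bp
  3123 − 1383 = 1740 bp
Sorted largest to smallest: 1740, 502, 243, 198, 195, 138, 107 bp.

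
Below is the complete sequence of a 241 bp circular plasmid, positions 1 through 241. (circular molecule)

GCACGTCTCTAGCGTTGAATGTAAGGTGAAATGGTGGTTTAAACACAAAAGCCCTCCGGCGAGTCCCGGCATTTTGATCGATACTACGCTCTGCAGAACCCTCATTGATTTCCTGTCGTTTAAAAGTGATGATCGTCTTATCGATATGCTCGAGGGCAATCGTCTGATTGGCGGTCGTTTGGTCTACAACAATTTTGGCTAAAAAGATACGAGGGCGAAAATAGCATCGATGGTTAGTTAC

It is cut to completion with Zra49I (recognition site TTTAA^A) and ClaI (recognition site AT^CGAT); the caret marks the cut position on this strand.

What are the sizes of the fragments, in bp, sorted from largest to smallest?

86, 56, 45, 36, 18 bp

Zra49I sites (TTTAAA) start at positions 38, 119.
Zra49I cuts after base 5 of each site (before the last base), so after positions 42, 123.
ClaI sites (ATCGAT) start at positions 77, 140, 226.
ClaI cuts after base 2 of each site, so after positions 78, 141, 227.
Combined cut positions: 42, 78, 123, 141, 227.
Circular molecule, 5 cuts → 5 fragments:
  43–78 → 36 bp
  79–123 → 45 bp
  124–141 → 18 bp
  142–227 → 86 bp
  228–241 then 1–42 → 14 + 42 = 56 bp
Sorted largest to smallest: 86, 56, 45, 36, 18 bp.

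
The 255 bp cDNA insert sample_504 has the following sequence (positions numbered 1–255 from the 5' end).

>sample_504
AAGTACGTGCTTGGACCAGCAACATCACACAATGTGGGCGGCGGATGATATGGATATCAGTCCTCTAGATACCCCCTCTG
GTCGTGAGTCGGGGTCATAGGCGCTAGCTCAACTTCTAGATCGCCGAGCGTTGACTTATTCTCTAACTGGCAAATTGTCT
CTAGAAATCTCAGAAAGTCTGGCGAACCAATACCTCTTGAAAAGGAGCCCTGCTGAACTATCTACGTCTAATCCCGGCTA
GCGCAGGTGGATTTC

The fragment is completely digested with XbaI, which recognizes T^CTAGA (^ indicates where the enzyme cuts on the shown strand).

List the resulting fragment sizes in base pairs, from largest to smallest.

95, 64, 51, 45 bp

XbaI sites (TCTAGA) start at positions 64, 115, 160.
XbaI cuts after the first base of each site, so after positions 64, 115, 160.
Linear molecule, 3 cuts → 4 fragments:
  1–64 → 64 bp
  65–115 → 51 bp
  116–160 → 45 bp
  161–255 → 95 bp
Sorted largest to smallest: 95, 64, 51, 45 bp.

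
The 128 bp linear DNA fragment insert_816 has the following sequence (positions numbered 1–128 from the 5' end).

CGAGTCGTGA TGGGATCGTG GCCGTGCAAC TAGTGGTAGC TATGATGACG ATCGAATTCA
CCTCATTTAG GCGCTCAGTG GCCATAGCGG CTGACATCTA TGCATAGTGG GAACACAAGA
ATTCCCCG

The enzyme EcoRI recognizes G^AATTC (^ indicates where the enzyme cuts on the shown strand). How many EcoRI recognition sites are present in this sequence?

GAATTC occurs starting at positions 54, 119.
EcoRI cuts at 2 sites.

2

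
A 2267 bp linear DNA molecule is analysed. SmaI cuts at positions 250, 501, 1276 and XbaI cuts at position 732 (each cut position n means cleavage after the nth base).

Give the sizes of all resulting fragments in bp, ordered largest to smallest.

991, 544, 251, 250, 231 bp

Combined cut positions (sorted): 250, 501, 732, 1276.
Linear molecule, 4 cuts → 5 fragments:
  250 − 0 = 250 bp
  501 − 250 = 251 bp
  732 − 501 = 231 bp
  1276 − 732 = 544 bp
  2267 − 1276 = 991 bp
Sorted largest to smallest: 991, 544, 251, 250, 231 bp.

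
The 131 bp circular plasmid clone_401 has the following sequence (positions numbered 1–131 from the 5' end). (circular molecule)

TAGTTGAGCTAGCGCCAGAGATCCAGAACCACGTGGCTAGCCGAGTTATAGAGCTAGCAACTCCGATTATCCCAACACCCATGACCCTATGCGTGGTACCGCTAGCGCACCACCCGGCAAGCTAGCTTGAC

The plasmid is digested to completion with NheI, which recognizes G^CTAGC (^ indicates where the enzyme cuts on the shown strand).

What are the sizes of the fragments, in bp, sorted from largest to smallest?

NheI sites (GCTAGC) start at positions 8, 36, 53, 101, 121.
NheI cuts after the first base of each site, so after positions 8, 36, 53, 101, 121.
Circular molecule, 5 cuts → 5 fragments:
  9–36 → 28 bp
  37–53 → 17 bp
  54–101 → 48 bp
  102–121 → 20 bp
  122–131 then 1–8 → 10 + 8 = 18 bp
Sorted largest to smallest: 48, 28, 20, 18, 17 bp.

48, 28, 20, 18, 17 bp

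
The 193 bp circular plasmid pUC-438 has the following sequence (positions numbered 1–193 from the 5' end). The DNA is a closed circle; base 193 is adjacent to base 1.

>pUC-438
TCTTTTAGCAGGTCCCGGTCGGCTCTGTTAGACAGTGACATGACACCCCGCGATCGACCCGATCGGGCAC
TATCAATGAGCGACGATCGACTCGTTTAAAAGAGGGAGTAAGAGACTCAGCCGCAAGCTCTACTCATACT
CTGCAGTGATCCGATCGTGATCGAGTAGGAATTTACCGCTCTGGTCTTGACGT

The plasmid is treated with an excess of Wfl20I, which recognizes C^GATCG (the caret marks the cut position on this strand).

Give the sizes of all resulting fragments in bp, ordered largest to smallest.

92, 68, 24, 9 bp

Wfl20I sites (CGATCG) start at positions 51, 60, 84, 152.
Wfl20I cuts after the first base of each site, so after positions 51, 60, 84, 152.
Circular molecule, 4 cuts → 4 fragments:
  52–60 → 9 bp
  61–84 → 24 bp
  85–152 → 68 bp
  153–193 then 1–51 → 41 + 51 = 92 bp
Sorted largest to smallest: 92, 68, 24, 9 bp.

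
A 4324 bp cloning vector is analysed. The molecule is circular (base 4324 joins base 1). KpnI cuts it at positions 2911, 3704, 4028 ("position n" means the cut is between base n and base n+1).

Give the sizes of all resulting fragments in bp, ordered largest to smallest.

3207, 793, 324 bp

Circular molecule, 3 cuts → 3 fragments:
  3704 − 2911 = 793 bp
  4028 − 3704 = 324 bp
  wrap: 4324 − 4028 + 2911 = 3207 bp
Sorted largest to smallest: 3207, 793, 324 bp.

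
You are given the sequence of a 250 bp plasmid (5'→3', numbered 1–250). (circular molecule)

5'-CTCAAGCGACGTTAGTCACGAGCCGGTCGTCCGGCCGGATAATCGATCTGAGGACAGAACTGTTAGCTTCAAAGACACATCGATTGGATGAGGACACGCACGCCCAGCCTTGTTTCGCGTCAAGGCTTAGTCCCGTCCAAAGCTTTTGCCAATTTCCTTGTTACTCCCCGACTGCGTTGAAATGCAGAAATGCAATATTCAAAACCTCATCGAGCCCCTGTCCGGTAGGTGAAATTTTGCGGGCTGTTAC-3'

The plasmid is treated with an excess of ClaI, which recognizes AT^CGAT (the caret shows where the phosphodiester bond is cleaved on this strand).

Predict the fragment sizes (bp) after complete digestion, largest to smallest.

213, 37 bp

ClaI sites (ATCGAT) start at positions 42, 79.
ClaI cuts after base 2 of each site, so after positions 43, 80.
Circular molecule, 2 cuts → 2 fragments:
  44–80 → 37 bp
  81–250 then 1–43 → 170 + 43 = 213 bp
Sorted largest to smallest: 213, 37 bp.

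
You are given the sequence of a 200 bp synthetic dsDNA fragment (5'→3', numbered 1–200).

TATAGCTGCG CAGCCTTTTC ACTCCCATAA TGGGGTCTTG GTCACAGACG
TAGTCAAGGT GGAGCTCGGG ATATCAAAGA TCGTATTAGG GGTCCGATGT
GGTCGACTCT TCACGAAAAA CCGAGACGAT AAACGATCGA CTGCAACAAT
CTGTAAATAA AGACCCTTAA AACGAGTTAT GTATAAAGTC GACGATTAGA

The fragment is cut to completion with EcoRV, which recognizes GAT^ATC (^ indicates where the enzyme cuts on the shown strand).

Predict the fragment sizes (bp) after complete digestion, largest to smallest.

The EcoRV site (GATATC) starts at position 70.
EcoRV cuts after base 3 of each site, so after position 72.
Linear molecule, 1 cut → 2 fragments:
  1–72 → 72 bp
  73–200 → 128 bp
Sorted largest to smallest: 128, 72 bp.

128, 72 bp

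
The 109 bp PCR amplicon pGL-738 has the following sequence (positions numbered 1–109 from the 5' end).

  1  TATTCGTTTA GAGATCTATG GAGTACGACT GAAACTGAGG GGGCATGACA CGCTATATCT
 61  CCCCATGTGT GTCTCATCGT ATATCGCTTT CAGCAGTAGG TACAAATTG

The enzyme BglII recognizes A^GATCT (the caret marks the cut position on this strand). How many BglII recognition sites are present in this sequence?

AGATCT occurs starting at position 12.
BglII cuts at 1 site.

1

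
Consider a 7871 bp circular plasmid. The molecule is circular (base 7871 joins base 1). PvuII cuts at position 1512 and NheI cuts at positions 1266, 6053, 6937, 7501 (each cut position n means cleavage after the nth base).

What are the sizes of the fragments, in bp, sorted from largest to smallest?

Combined cut positions (sorted): 1266, 1512, 6053, 6937, 7501.
Circular molecule, 5 cuts → 5 fragments:
  1512 − 1266 = 246 bp
  6053 − 1512 = 4541 bp
  6937 − 6053 = 884 bp
  7501 − 6937 = 564 bp
  wrap: 7871 − 7501 + 1266 = 1636 bp
Sorted largest to smallest: 4541, 1636, 884, 564, 246 bp.

4541, 1636, 884, 564, 246 bp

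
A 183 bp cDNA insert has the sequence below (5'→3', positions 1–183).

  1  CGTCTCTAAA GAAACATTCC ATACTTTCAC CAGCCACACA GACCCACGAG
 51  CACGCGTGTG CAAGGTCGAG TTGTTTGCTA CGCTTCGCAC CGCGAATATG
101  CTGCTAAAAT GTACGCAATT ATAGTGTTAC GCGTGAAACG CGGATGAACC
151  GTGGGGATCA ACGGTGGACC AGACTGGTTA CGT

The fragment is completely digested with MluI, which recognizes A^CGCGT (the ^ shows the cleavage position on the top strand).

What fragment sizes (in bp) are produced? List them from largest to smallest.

77, 54, 52 bp

MluI sites (ACGCGT) start at positions 52, 129.
MluI cuts after the first base of each site, so after positions 52, 129.
Linear molecule, 2 cuts → 3 fragments:
  1–52 → 52 bp
  53–129 → 77 bp
  130–183 → 54 bp
Sorted largest to smallest: 77, 54, 52 bp.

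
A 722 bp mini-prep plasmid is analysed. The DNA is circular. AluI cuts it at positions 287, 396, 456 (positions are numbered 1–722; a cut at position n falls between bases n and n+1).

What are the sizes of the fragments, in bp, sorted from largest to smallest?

553, 109, 60 bp

Circular molecule, 3 cuts → 3 fragments:
  396 − 287 = 109 bp
  456 − 396 = 60 bp
  wrap: 722 − 456 + 287 = 553 bp
Sorted largest to smallest: 553, 109, 60 bp.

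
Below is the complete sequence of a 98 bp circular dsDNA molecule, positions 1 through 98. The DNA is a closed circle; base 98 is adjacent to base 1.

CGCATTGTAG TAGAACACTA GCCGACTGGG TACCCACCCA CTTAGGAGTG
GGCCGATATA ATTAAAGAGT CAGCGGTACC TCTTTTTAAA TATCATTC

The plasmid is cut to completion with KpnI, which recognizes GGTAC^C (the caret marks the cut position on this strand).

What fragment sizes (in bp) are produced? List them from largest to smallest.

KpnI sites (GGTACC) start at positions 29, 75.
KpnI cuts after base 5 of each site (before the last base), so after positions 33, 79.
Circular molecule, 2 cuts → 2 fragments:
  34–79 → 46 bp
  80–98 then 1–33 → 19 + 33 = 52 bp
Sorted largest to smallest: 52, 46 bp.

52, 46 bp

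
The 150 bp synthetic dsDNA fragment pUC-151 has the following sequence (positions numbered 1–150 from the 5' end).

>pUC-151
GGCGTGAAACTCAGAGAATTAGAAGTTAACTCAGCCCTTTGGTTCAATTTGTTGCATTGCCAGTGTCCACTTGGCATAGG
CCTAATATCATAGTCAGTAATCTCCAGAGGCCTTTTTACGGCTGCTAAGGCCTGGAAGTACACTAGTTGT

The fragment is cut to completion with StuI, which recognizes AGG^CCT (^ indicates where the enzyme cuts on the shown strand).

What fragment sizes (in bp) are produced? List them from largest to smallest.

StuI sites (AGGCCT) start at positions 78, 108, 128.
StuI cuts after base 3 of each site, so after positions 80, 110, 130.
Linear molecule, 3 cuts → 4 fragments:
  1–80 → 80 bp
  81–110 → 30 bp
  111–130 → 20 bp
  131–150 → 20 bp
Sorted largest to smallest: 80, 30, 20, 20 bp.

80, 30, 20, 20 bp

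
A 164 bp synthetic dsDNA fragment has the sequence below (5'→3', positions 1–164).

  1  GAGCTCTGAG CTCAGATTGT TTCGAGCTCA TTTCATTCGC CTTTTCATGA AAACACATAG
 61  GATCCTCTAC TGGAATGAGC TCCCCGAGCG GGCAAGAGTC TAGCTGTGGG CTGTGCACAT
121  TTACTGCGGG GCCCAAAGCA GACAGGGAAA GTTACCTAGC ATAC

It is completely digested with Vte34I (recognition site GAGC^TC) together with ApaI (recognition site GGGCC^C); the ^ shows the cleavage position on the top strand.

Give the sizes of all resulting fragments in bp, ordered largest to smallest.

Vte34I sites (GAGCTC) start at positions 1, 8, 24, 77.
Vte34I cuts after base 4 of each site, so after positions 4, 11, 27, 80.
The ApaI site (GGGCCC) starts at position 129.
ApaI cuts after base 5 of each site (before the last base), so after position 133.
Combined cut positions: 4, 11, 27, 80, 133.
Linear molecule, 5 cuts → 6 fragments:
  1–4 → 4 bp
  5–11 → 7 bp
  12–27 → 16 bp
  28–80 → 53 bp
  81–133 → 53 bp
  134–164 → 31 bp
Sorted largest to smallest: 53, 53, 31, 16, 7, 4 bp.

53, 53, 31, 16, 7, 4 bp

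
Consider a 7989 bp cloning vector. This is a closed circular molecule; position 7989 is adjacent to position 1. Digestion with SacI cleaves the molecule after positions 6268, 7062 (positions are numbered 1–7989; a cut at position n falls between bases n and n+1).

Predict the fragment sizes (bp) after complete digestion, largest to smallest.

7195, 794 bp

Circular molecule, 2 cuts → 2 fragments:
  7062 − 6268 = 794 bp
  wrap: 7989 − 7062 + 6268 = 7195 bp
Sorted largest to smallest: 7195, 794 bp.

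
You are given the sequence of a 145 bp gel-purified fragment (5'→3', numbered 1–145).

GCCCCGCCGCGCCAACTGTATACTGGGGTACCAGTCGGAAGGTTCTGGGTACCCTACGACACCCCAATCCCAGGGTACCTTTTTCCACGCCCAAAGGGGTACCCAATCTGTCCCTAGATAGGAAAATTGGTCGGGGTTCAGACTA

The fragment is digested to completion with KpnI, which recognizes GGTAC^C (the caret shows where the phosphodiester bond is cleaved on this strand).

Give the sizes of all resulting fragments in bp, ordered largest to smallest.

43, 31, 26, 24, 21 bp

KpnI sites (GGTACC) start at positions 27, 48, 74, 98.
KpnI cuts after base 5 of each site (before the last base), so after positions 31, 52, 78, 102.
Linear molecule, 4 cuts → 5 fragments:
  1–31 → 31 bp
  32–52 → 21 bp
  53–78 → 26 bp
  79–102 → 24 bp
  103–145 → 43 bp
Sorted largest to smallest: 43, 31, 26, 24, 21 bp.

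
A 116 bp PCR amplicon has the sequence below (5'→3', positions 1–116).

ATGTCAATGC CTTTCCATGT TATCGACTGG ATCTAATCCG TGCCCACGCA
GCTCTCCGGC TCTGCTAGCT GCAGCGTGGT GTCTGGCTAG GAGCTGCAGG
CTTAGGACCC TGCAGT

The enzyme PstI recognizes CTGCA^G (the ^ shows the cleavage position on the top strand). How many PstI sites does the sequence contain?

CTGCAG occurs starting at positions 69, 94, 110.
PstI cuts at 3 sites.

3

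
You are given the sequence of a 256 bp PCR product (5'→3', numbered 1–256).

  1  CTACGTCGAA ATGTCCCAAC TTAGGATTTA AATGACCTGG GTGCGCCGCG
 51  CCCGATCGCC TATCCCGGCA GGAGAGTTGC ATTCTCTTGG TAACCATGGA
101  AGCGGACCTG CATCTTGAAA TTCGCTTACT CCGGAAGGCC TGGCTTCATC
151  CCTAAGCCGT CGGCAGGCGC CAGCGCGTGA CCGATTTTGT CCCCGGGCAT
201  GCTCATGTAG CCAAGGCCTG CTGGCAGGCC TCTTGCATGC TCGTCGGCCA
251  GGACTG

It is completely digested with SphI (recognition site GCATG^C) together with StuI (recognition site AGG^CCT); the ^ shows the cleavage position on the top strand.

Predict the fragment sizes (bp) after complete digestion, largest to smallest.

SphI sites (GCATGC) start at positions 197, 235.
SphI cuts after base 5 of each site (before the last base), so after positions 201, 239.
StuI sites (AGGCCT) start at positions 136, 214, 226.
StuI cuts after base 3 of each site, so after positions 138, 216, 228.
Combined cut positions: 138, 201, 216, 228, 239.
Linear molecule, 5 cuts → 6 fragments:
  1–138 → 138 bp
  139–201 → 63 bp
  202–216 → 15 bp
  217–228 → 12 bp
  229–239 → 11 bp
  240–256 → 17 bp
Sorted largest to smallest: 138, 63, 17, 15, 12, 11 bp.

138, 63, 17, 15, 12, 11 bp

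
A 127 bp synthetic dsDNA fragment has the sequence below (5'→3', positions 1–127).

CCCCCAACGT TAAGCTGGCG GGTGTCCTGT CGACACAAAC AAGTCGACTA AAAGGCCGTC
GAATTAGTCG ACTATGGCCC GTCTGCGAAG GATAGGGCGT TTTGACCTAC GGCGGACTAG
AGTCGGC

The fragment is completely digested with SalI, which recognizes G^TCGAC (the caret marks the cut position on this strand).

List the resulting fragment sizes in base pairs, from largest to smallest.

60, 29, 24, 14 bp

SalI sites (GTCGAC) start at positions 29, 43, 67.
SalI cuts after the first base of each site, so after positions 29, 43, 67.
Linear molecule, 3 cuts → 4 fragments:
  1–29 → 29 bp
  30–43 → 14 bp
  44–67 → 24 bp
  68–127 → 60 bp
Sorted largest to smallest: 60, 29, 24, 14 bp.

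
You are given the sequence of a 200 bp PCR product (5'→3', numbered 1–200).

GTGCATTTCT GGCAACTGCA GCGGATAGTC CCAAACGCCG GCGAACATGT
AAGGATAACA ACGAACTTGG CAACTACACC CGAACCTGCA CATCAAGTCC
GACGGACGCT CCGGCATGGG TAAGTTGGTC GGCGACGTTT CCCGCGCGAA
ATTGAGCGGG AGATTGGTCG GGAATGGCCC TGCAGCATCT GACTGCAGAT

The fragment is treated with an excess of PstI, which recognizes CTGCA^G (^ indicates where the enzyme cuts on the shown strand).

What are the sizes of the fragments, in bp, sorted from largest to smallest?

PstI sites (CTGCAG) start at positions 16, 180, 193.
PstI cuts after base 5 of each site (before the last base), so after positions 20, 184, 197.
Linear molecule, 3 cuts → 4 fragments:
  1–20 → 20 bp
  21–184 → 164 bp
  185–197 → 13 bp
  198–200 → 3 bp
Sorted largest to smallest: 164, 20, 13, 3 bp.

164, 20, 13, 3 bp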